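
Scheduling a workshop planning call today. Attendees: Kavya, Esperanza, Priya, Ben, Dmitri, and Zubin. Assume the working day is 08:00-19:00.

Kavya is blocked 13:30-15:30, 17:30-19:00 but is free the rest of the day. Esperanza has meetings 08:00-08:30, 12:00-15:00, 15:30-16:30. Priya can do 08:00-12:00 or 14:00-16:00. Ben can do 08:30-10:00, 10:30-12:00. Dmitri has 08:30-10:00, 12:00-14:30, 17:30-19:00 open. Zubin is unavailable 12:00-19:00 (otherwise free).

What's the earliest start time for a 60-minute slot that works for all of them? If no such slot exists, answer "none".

Kavya free: 08:00-13:30, 15:30-17:30 (invert busy blocks within the working day).
Esperanza free: 08:30-12:00, 15:00-15:30, 16:30-19:00 (invert busy blocks within the working day).
Priya free: 08:00-12:00, 14:00-16:00.
Ben free: 08:30-10:00, 10:30-12:00.
Dmitri free: 08:30-10:00, 12:00-14:30, 17:30-19:00.
Zubin free: 08:00-12:00 (invert busy blocks within the working day).
Kavya ∩ Esperanza: 08:30-12:00, 16:30-17:30.
Kavya ∩ Esperanza ∩ Priya: 08:30-12:00.
Kavya ∩ Esperanza ∩ Priya ∩ Ben: 08:30-10:00, 10:30-12:00.
Kavya ∩ Esperanza ∩ Priya ∩ Ben ∩ Dmitri: 08:30-10:00.
Kavya ∩ Esperanza ∩ Priya ∩ Ben ∩ Dmitri ∩ Zubin: 08:30-10:00.
The first common window of at least 60 minutes is 08:30-10:00, so the earliest start is 08:30.

08:30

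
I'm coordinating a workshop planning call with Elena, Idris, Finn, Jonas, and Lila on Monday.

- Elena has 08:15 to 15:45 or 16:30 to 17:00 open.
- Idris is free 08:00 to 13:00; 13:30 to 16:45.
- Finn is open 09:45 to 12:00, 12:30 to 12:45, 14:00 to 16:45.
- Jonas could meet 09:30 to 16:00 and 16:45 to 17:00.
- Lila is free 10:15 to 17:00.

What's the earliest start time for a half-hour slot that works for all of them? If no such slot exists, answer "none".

Elena ∩ Idris: 08:15-13:00, 13:30-15:45, 16:30-16:45.
Elena ∩ Idris ∩ Finn: 09:45-12:00, 12:30-12:45, 14:00-15:45, 16:30-16:45.
Elena ∩ Idris ∩ Finn ∩ Jonas: 09:45-12:00, 12:30-12:45, 14:00-15:45.
Elena ∩ Idris ∩ Finn ∩ Jonas ∩ Lila: 10:15-12:00, 12:30-12:45, 14:00-15:45.
The first common window of at least 30 minutes is 10:15-12:00, so the earliest start is 10:15.

10:15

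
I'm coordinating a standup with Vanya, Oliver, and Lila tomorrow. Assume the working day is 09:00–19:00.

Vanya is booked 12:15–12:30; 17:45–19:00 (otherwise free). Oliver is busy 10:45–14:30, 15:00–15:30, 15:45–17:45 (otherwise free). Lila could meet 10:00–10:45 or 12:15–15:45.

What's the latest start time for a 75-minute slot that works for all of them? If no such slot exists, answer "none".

none

Vanya free: 09:00-12:15, 12:30-17:45 (invert busy blocks within the working day).
Oliver free: 09:00-10:45, 14:30-15:00, 15:30-15:45, 17:45-19:00 (invert busy blocks within the working day).
Lila free: 10:00-10:45, 12:15-15:45.
Vanya ∩ Oliver: 09:00-10:45, 14:30-15:00, 15:30-15:45.
Vanya ∩ Oliver ∩ Lila: 10:00-10:45, 14:30-15:00, 15:30-15:45.
Those are the intersection windows.
No common window is at least 75 minutes long.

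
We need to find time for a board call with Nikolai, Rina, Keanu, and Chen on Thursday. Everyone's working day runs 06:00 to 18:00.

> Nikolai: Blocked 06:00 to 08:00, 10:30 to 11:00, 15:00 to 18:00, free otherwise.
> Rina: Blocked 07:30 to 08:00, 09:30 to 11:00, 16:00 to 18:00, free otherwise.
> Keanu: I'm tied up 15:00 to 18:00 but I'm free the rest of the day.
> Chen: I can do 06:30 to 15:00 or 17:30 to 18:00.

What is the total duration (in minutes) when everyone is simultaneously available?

330

Nikolai free: 08:00-10:30, 11:00-15:00 (invert busy blocks within the working day).
Rina free: 06:00-07:30, 08:00-09:30, 11:00-16:00 (invert busy blocks within the working day).
Keanu free: 06:00-15:00 (invert busy blocks within the working day).
Chen free: 06:30-15:00, 17:30-18:00.
Nikolai ∩ Rina: 08:00-09:30, 11:00-15:00.
Nikolai ∩ Rina ∩ Keanu: 08:00-09:30, 11:00-15:00.
Nikolai ∩ Rina ∩ Keanu ∩ Chen: 08:00-09:30, 11:00-15:00.
Those are the intersection windows.
Summing the common windows: 90 + 240 = 330 minutes.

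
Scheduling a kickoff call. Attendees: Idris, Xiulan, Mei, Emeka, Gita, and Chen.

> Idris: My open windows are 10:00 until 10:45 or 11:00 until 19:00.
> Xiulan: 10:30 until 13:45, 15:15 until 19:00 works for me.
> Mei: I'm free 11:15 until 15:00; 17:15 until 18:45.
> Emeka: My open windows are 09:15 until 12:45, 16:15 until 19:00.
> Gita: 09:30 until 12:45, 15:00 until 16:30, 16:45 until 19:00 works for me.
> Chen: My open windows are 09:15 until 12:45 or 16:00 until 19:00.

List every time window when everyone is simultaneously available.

11:15-12:45, 17:15-18:45

Idris ∩ Xiulan: 10:30-10:45, 11:00-13:45, 15:15-19:00.
Idris ∩ Xiulan ∩ Mei: 11:15-13:45, 17:15-18:45.
Idris ∩ Xiulan ∩ Mei ∩ Emeka: 11:15-12:45, 17:15-18:45.
Idris ∩ Xiulan ∩ Mei ∩ Emeka ∩ Gita: 11:15-12:45, 17:15-18:45.
Idris ∩ Xiulan ∩ Mei ∩ Emeka ∩ Gita ∩ Chen: 11:15-12:45, 17:15-18:45.
So the common availability across everyone is 11:15-12:45, 17:15-18:45.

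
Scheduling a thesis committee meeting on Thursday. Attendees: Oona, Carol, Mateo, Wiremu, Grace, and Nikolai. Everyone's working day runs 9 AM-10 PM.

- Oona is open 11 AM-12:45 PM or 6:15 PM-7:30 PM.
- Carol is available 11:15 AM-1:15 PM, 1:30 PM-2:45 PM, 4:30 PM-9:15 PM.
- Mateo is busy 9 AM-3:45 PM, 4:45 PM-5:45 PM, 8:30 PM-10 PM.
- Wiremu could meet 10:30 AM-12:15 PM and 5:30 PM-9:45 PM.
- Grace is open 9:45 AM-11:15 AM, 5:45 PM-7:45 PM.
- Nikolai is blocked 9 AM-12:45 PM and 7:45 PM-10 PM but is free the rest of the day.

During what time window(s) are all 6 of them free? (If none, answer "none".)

Oona free: 11:00-12:45, 18:15-19:30.
Carol free: 11:15-13:15, 13:30-14:45, 16:30-21:15.
Mateo free: 15:45-16:45, 17:45-20:30 (invert busy blocks within the working day).
Wiremu free: 10:30-12:15, 17:30-21:45.
Grace free: 09:45-11:15, 17:45-19:45.
Nikolai free: 12:45-19:45 (invert busy blocks within the working day).
Oona ∩ Carol: 11:15-12:45, 18:15-19:30.
Oona ∩ Carol ∩ Mateo: 18:15-19:30.
Oona ∩ Carol ∩ Mateo ∩ Wiremu: 18:15-19:30.
Oona ∩ Carol ∩ Mateo ∩ Wiremu ∩ Grace: 18:15-19:30.
Oona ∩ Carol ∩ Mateo ∩ Wiremu ∩ Grace ∩ Nikolai: 18:15-19:30.
Those are the intersection windows.

18:15-19:30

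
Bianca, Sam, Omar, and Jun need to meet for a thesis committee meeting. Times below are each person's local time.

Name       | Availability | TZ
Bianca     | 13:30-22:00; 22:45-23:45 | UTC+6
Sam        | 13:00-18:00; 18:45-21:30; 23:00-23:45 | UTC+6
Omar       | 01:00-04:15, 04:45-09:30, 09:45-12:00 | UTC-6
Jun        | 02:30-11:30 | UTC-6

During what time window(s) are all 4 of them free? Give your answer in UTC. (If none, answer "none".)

Bianca in UTC: 07:30-16:00, 16:45-17:45 (subtract 6h to convert from UTC+6).
Sam in UTC: 07:00-12:00, 12:45-15:30, 17:00-17:45 (subtract 6h to convert from UTC+6).
Omar in UTC: 07:00-10:15, 10:45-15:30, 15:45-18:00 (add 6h to convert from UTC-6).
Jun in UTC: 08:30-17:30 (add 6h to convert from UTC-6).
Bianca ∩ Sam: 07:30-12:00, 12:45-15:30, 17:00-17:45.
Bianca ∩ Sam ∩ Omar: 07:30-10:15, 10:45-12:00, 12:45-15:30, 17:00-17:45.
Bianca ∩ Sam ∩ Omar ∩ Jun: 08:30-10:15, 10:45-12:00, 12:45-15:30, 17:00-17:30.

08:30-10:15, 10:45-12:00, 12:45-15:30, 17:00-17:30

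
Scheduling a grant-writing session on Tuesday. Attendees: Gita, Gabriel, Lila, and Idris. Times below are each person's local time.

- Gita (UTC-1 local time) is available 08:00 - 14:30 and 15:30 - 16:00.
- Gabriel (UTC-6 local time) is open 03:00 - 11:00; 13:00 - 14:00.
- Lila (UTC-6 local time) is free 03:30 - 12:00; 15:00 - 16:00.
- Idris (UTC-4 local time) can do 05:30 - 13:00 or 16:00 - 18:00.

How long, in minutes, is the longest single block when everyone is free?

Gita in UTC: 09:00-15:30, 16:30-17:00 (add 1h to convert from UTC-1).
Gabriel in UTC: 09:00-17:00, 19:00-20:00 (add 6h to convert from UTC-6).
Lila in UTC: 09:30-18:00, 21:00-22:00 (add 6h to convert from UTC-6).
Idris in UTC: 09:30-17:00, 20:00-22:00 (add 4h to convert from UTC-4).
Gita ∩ Gabriel: 09:00-15:30, 16:30-17:00.
Gita ∩ Gabriel ∩ Lila: 09:30-15:30, 16:30-17:00.
Gita ∩ Gabriel ∩ Lila ∩ Idris: 09:30-15:30, 16:30-17:00.
The longest is 09:30-15:30 at 360 minutes.

360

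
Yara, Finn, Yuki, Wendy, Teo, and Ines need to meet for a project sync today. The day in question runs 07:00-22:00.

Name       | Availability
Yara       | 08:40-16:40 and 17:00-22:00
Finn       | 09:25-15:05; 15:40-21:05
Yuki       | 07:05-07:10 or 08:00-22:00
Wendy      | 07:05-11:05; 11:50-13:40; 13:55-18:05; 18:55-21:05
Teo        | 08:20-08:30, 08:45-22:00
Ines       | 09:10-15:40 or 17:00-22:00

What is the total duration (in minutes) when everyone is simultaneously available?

Yara ∩ Finn: 09:25-15:05, 15:40-16:40, 17:00-21:05.
Yara ∩ Finn ∩ Yuki: 09:25-15:05, 15:40-16:40, 17:00-21:05.
Yara ∩ Finn ∩ Yuki ∩ Wendy: 09:25-11:05, 11:50-13:40, 13:55-15:05, 15:40-16:40, 17:00-18:05, 18:55-21:05.
Yara ∩ Finn ∩ Yuki ∩ Wendy ∩ Teo: 09:25-11:05, 11:50-13:40, 13:55-15:05, 15:40-16:40, 17:00-18:05, 18:55-21:05.
Yara ∩ Finn ∩ Yuki ∩ Wendy ∩ Teo ∩ Ines: 09:25-11:05, 11:50-13:40, 13:55-15:05, 17:00-18:05, 18:55-21:05.
Summing the common windows: 100 + 110 + 70 + 65 + 130 = 475 minutes.

475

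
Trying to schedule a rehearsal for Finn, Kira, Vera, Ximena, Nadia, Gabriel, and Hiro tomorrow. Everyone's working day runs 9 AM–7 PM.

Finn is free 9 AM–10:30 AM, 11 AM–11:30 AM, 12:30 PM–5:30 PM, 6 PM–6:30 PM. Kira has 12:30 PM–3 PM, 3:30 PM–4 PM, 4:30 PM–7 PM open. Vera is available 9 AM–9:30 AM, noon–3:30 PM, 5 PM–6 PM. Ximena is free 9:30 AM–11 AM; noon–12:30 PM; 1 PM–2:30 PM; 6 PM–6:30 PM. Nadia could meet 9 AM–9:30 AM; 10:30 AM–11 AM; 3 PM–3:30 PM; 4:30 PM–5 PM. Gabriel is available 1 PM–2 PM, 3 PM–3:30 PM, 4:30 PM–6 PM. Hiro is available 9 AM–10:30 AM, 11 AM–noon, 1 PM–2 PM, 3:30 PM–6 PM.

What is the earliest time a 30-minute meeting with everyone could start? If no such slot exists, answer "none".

Finn ∩ Kira: 12:30-15:00, 15:30-16:00, 16:30-17:30, 18:00-18:30.
Finn ∩ Kira ∩ Vera: 12:30-15:00, 17:00-17:30.
Finn ∩ Kira ∩ Vera ∩ Ximena: 13:00-14:30.
Finn ∩ Kira ∩ Vera ∩ Ximena ∩ Nadia: ∅.
Finn ∩ Kira ∩ Vera ∩ Ximena ∩ Nadia ∩ Gabriel: ∅.
Finn ∩ Kira ∩ Vera ∩ Ximena ∩ Nadia ∩ Gabriel ∩ Hiro: ∅.
There is no time when everyone is free.
No common window is at least 30 minutes long.

none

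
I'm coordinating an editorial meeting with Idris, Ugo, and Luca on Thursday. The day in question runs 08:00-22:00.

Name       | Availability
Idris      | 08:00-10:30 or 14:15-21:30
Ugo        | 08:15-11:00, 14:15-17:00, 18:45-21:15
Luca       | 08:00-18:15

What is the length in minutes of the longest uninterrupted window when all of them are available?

165

Idris ∩ Ugo: 08:15-10:30, 14:15-17:00, 18:45-21:15.
Idris ∩ Ugo ∩ Luca: 08:15-10:30, 14:15-17:00.
The longest is 14:15-17:00 at 165 minutes.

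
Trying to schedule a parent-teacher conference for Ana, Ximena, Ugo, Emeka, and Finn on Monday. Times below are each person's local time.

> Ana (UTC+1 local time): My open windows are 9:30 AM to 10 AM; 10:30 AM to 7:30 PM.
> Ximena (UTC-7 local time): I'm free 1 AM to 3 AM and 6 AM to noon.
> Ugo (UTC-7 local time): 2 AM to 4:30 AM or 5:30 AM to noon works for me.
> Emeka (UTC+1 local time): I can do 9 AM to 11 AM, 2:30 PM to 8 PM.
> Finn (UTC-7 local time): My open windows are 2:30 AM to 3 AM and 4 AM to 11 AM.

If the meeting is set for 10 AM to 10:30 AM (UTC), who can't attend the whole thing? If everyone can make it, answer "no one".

Emeka, Finn, Ximena

Ana in UTC: 08:30-09:00, 09:30-18:30 (subtract 1h to convert from UTC+1).
Ximena in UTC: 08:00-10:00, 13:00-19:00 (add 7h to convert from UTC-7).
Ugo in UTC: 09:00-11:30, 12:30-19:00 (add 7h to convert from UTC-7).
Emeka in UTC: 08:00-10:00, 13:30-19:00 (subtract 1h to convert from UTC+1).
Finn in UTC: 09:30-10:00, 11:00-18:00 (add 7h to convert from UTC-7).
Ana: free for 10:00-10:30. Ximena: not fully free for 10:00-10:30. Ugo: free for 10:00-10:30. Emeka: not fully free for 10:00-10:30. Finn: not fully free for 10:00-10:30.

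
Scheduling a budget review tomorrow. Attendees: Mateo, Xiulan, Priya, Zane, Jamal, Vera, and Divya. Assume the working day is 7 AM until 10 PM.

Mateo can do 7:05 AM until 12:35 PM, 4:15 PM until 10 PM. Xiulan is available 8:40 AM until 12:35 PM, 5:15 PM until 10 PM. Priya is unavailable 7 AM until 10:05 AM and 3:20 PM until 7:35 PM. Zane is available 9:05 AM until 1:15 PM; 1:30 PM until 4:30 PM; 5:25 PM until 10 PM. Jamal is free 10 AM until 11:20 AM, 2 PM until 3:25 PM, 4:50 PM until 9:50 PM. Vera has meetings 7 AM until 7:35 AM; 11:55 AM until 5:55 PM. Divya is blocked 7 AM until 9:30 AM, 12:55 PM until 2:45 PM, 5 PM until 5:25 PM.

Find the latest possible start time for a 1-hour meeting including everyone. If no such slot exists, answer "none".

Mateo free: 07:05-12:35, 16:15-22:00.
Xiulan free: 08:40-12:35, 17:15-22:00.
Priya free: 10:05-15:20, 19:35-22:00 (invert busy blocks within the working day).
Zane free: 09:05-13:15, 13:30-16:30, 17:25-22:00.
Jamal free: 10:00-11:20, 14:00-15:25, 16:50-21:50.
Vera free: 07:35-11:55, 17:55-22:00 (invert busy blocks within the working day).
Divya free: 09:30-12:55, 14:45-17:00, 17:25-22:00 (invert busy blocks within the working day).
Mateo ∩ Xiulan: 08:40-12:35, 17:15-22:00.
Mateo ∩ Xiulan ∩ Priya: 10:05-12:35, 19:35-22:00.
Mateo ∩ Xiulan ∩ Priya ∩ Zane: 10:05-12:35, 19:35-22:00.
Mateo ∩ Xiulan ∩ Priya ∩ Zane ∩ Jamal: 10:05-11:20, 19:35-21:50.
Mateo ∩ Xiulan ∩ Priya ∩ Zane ∩ Jamal ∩ Vera: 10:05-11:20, 19:35-21:50.
Mateo ∩ Xiulan ∩ Priya ∩ Zane ∩ Jamal ∩ Vera ∩ Divya: 10:05-11:20, 19:35-21:50.
So the common availability across everyone is 10:05-11:20, 19:35-21:50.
The last common window of at least 60 minutes is 19:35-21:50; a 60-minute meeting can start as late as 20:50 and still end by 21:50.

20:50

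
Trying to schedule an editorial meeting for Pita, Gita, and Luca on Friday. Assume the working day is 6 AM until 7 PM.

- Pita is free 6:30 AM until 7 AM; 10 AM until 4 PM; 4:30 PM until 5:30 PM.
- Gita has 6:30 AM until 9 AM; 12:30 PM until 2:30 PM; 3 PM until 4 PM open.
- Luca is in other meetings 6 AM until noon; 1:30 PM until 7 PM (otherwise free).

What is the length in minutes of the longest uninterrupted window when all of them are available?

60

Pita free: 06:30-07:00, 10:00-16:00, 16:30-17:30.
Gita free: 06:30-09:00, 12:30-14:30, 15:00-16:00.
Luca free: 12:00-13:30 (invert busy blocks within the working day).
Pita ∩ Gita: 06:30-07:00, 12:30-14:30, 15:00-16:00.
Pita ∩ Gita ∩ Luca: 12:30-13:30.
The longest is 12:30-13:30 at 60 minutes.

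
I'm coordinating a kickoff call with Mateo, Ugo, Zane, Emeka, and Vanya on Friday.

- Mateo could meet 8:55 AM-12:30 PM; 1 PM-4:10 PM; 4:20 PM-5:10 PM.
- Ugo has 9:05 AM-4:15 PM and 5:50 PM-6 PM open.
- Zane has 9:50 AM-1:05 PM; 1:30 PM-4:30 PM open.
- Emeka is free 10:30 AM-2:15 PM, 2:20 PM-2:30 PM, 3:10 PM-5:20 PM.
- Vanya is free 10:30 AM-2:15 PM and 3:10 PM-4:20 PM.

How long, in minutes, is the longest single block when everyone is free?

Mateo ∩ Ugo: 09:05-12:30, 13:00-16:10.
Mateo ∩ Ugo ∩ Zane: 09:50-12:30, 13:00-13:05, 13:30-16:10.
Mateo ∩ Ugo ∩ Zane ∩ Emeka: 10:30-12:30, 13:00-13:05, 13:30-14:15, 14:20-14:30, 15:10-16:10.
Mateo ∩ Ugo ∩ Zane ∩ Emeka ∩ Vanya: 10:30-12:30, 13:00-13:05, 13:30-14:15, 15:10-16:10.
The longest is 10:30-12:30 at 120 minutes.

120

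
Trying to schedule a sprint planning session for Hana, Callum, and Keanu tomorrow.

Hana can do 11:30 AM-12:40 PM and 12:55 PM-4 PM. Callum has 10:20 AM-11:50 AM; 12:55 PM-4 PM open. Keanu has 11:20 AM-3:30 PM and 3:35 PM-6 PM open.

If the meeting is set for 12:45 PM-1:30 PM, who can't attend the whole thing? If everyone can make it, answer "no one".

Hana: not fully free for 12:45-13:30. Callum: not fully free for 12:45-13:30. Keanu: free for 12:45-13:30.

Callum, Hana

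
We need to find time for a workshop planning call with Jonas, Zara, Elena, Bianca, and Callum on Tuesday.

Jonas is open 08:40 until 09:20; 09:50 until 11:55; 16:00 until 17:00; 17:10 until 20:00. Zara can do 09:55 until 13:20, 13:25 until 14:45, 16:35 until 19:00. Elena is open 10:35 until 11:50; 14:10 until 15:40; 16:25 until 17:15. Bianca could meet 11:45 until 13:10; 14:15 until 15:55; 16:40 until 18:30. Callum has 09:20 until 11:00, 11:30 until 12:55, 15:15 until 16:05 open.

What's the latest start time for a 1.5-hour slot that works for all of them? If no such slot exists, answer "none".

Jonas ∩ Zara: 09:55-11:55, 16:35-17:00, 17:10-19:00.
Jonas ∩ Zara ∩ Elena: 10:35-11:50, 16:35-17:00, 17:10-17:15.
Jonas ∩ Zara ∩ Elena ∩ Bianca: 11:45-11:50, 16:40-17:00, 17:10-17:15.
Jonas ∩ Zara ∩ Elena ∩ Bianca ∩ Callum: 11:45-11:50.
So the common availability across everyone is 11:45-11:50.
No common window is at least 90 minutes long.

none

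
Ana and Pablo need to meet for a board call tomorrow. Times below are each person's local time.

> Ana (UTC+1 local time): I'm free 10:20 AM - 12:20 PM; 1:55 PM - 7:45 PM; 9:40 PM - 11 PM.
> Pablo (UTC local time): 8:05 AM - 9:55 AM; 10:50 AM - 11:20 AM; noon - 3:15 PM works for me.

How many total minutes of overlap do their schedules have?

Ana in UTC: 09:20-11:20, 12:55-18:45, 20:40-22:00 (subtract 1h to convert from UTC+1).
Pablo in UTC: 08:05-09:55, 10:50-11:20, 12:00-15:15.
Ana ∩ Pablo: 09:20-09:55, 10:50-11:20, 12:55-15:15.
So the common availability across everyone is 09:20-09:55, 10:50-11:20, 12:55-15:15.
Summing the common windows: 35 + 30 + 140 = 205 minutes.

205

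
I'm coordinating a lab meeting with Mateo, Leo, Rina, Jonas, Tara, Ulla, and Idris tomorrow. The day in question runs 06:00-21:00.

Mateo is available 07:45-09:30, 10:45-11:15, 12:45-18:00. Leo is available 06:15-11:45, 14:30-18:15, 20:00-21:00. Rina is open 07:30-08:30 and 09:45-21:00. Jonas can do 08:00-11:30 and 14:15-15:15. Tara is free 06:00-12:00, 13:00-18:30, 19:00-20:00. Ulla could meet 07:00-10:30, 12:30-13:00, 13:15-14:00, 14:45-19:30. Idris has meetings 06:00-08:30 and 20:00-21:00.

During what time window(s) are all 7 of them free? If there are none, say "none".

Mateo free: 07:45-09:30, 10:45-11:15, 12:45-18:00.
Leo free: 06:15-11:45, 14:30-18:15, 20:00-21:00.
Rina free: 07:30-08:30, 09:45-21:00.
Jonas free: 08:00-11:30, 14:15-15:15.
Tara free: 06:00-12:00, 13:00-18:30, 19:00-20:00.
Ulla free: 07:00-10:30, 12:30-13:00, 13:15-14:00, 14:45-19:30.
Idris free: 08:30-20:00 (invert busy blocks within the working day).
Mateo ∩ Leo: 07:45-09:30, 10:45-11:15, 14:30-18:00.
Mateo ∩ Leo ∩ Rina: 07:45-08:30, 10:45-11:15, 14:30-18:00.
Mateo ∩ Leo ∩ Rina ∩ Jonas: 08:00-08:30, 10:45-11:15, 14:30-15:15.
Mateo ∩ Leo ∩ Rina ∩ Jonas ∩ Tara: 08:00-08:30, 10:45-11:15, 14:30-15:15.
Mateo ∩ Leo ∩ Rina ∩ Jonas ∩ Tara ∩ Ulla: 08:00-08:30, 14:45-15:15.
Mateo ∩ Leo ∩ Rina ∩ Jonas ∩ Tara ∩ Ulla ∩ Idris: 14:45-15:15.

14:45-15:15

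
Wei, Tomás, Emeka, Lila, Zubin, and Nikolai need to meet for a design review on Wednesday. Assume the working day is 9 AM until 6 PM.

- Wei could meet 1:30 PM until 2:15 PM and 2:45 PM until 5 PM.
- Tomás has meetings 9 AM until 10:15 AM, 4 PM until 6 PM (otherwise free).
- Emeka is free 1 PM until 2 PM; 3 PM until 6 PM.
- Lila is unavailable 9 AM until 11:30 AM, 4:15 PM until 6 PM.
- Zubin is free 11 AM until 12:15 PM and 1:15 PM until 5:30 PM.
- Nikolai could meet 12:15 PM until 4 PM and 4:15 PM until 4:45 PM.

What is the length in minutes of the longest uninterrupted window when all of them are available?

Wei free: 13:30-14:15, 14:45-17:00.
Tomás free: 10:15-16:00 (invert busy blocks within the working day).
Emeka free: 13:00-14:00, 15:00-18:00.
Lila free: 11:30-16:15 (invert busy blocks within the working day).
Zubin free: 11:00-12:15, 13:15-17:30.
Nikolai free: 12:15-16:00, 16:15-16:45.
Wei ∩ Tomás: 13:30-14:15, 14:45-16:00.
Wei ∩ Tomás ∩ Emeka: 13:30-14:00, 15:00-16:00.
Wei ∩ Tomás ∩ Emeka ∩ Lila: 13:30-14:00, 15:00-16:00.
Wei ∩ Tomás ∩ Emeka ∩ Lila ∩ Zubin: 13:30-14:00, 15:00-16:00.
Wei ∩ Tomás ∩ Emeka ∩ Lila ∩ Zubin ∩ Nikolai: 13:30-14:00, 15:00-16:00.
The longest is 15:00-16:00 at 60 minutes.

60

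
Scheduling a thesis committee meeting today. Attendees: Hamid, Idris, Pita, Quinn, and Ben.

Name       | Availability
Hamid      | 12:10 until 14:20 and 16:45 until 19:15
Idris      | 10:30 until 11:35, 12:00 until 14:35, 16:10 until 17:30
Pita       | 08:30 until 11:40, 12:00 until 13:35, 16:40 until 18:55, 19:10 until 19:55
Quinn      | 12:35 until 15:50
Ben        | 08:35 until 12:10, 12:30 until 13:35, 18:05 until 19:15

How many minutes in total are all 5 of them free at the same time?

60

Hamid ∩ Idris: 12:10-14:20, 16:45-17:30.
Hamid ∩ Idris ∩ Pita: 12:10-13:35, 16:45-17:30.
Hamid ∩ Idris ∩ Pita ∩ Quinn: 12:35-13:35.
Hamid ∩ Idris ∩ Pita ∩ Quinn ∩ Ben: 12:35-13:35.
So the common availability across everyone is 12:35-13:35.
That's a single block of 60 minutes.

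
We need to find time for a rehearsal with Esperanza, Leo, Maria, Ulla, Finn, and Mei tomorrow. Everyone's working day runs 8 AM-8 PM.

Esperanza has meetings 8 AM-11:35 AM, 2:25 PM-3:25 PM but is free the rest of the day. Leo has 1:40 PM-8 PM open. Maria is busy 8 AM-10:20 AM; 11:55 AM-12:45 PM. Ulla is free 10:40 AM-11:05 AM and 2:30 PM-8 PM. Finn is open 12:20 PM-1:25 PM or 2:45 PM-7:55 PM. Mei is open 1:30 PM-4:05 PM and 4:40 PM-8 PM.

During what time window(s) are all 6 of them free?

Esperanza free: 11:35-14:25, 15:25-20:00 (invert busy blocks within the working day).
Leo free: 13:40-20:00.
Maria free: 10:20-11:55, 12:45-20:00 (invert busy blocks within the working day).
Ulla free: 10:40-11:05, 14:30-20:00.
Finn free: 12:20-13:25, 14:45-19:55.
Mei free: 13:30-16:05, 16:40-20:00.
Esperanza ∩ Leo: 13:40-14:25, 15:25-20:00.
Esperanza ∩ Leo ∩ Maria: 13:40-14:25, 15:25-20:00.
Esperanza ∩ Leo ∩ Maria ∩ Ulla: 15:25-20:00.
Esperanza ∩ Leo ∩ Maria ∩ Ulla ∩ Finn: 15:25-19:55.
Esperanza ∩ Leo ∩ Maria ∩ Ulla ∩ Finn ∩ Mei: 15:25-16:05, 16:40-19:55.

15:25-16:05, 16:40-19:55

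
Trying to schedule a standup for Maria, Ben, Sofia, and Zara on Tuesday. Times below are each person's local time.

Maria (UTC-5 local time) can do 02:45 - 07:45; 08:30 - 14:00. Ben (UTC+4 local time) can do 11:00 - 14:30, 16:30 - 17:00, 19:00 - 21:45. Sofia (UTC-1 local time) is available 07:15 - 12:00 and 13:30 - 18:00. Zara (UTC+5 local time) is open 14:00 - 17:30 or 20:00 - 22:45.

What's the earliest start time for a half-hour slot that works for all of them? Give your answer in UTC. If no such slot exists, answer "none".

09:00

Maria in UTC: 07:45-12:45, 13:30-19:00 (add 5h to convert from UTC-5).
Ben in UTC: 07:00-10:30, 12:30-13:00, 15:00-17:45 (subtract 4h to convert from UTC+4).
Sofia in UTC: 08:15-13:00, 14:30-19:00 (add 1h to convert from UTC-1).
Zara in UTC: 09:00-12:30, 15:00-17:45 (subtract 5h to convert from UTC+5).
Maria ∩ Ben: 07:45-10:30, 12:30-12:45, 15:00-17:45.
Maria ∩ Ben ∩ Sofia: 08:15-10:30, 12:30-12:45, 15:00-17:45.
Maria ∩ Ben ∩ Sofia ∩ Zara: 09:00-10:30, 15:00-17:45.
So the common availability across everyone is 09:00-10:30, 15:00-17:45.
The first common window of at least 30 minutes is 09:00-10:30, so the earliest start is 09:00.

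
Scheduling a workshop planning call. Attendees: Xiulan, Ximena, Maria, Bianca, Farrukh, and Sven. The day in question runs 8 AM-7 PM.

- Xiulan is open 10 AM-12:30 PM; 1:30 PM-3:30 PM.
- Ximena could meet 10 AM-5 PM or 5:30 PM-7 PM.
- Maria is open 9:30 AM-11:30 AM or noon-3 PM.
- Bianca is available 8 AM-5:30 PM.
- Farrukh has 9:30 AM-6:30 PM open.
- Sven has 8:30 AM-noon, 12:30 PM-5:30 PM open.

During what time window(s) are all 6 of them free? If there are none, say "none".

10:00-11:30, 13:30-15:00

Xiulan ∩ Ximena: 10:00-12:30, 13:30-15:30.
Xiulan ∩ Ximena ∩ Maria: 10:00-11:30, 12:00-12:30, 13:30-15:00.
Xiulan ∩ Ximena ∩ Maria ∩ Bianca: 10:00-11:30, 12:00-12:30, 13:30-15:00.
Xiulan ∩ Ximena ∩ Maria ∩ Bianca ∩ Farrukh: 10:00-11:30, 12:00-12:30, 13:30-15:00.
Xiulan ∩ Ximena ∩ Maria ∩ Bianca ∩ Farrukh ∩ Sven: 10:00-11:30, 13:30-15:00.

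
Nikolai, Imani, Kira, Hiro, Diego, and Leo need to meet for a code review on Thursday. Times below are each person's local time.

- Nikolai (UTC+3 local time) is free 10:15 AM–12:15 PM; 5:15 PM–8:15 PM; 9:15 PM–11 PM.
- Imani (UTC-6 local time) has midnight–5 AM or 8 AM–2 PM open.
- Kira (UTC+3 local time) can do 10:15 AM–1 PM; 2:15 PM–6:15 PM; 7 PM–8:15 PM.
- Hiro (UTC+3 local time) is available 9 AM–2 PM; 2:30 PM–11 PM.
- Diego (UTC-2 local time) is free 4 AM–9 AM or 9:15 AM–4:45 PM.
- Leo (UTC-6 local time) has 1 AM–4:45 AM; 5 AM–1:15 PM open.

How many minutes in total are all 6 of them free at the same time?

255

Nikolai in UTC: 07:15-09:15, 14:15-17:15, 18:15-20:00 (subtract 3h to convert from UTC+3).
Imani in UTC: 06:00-11:00, 14:00-20:00 (add 6h to convert from UTC-6).
Kira in UTC: 07:15-10:00, 11:15-15:15, 16:00-17:15 (subtract 3h to convert from UTC+3).
Hiro in UTC: 06:00-11:00, 11:30-20:00 (subtract 3h to convert from UTC+3).
Diego in UTC: 06:00-11:00, 11:15-18:45 (add 2h to convert from UTC-2).
Leo in UTC: 07:00-10:45, 11:00-19:15 (add 6h to convert from UTC-6).
Nikolai ∩ Imani: 07:15-09:15, 14:15-17:15, 18:15-20:00.
Nikolai ∩ Imani ∩ Kira: 07:15-09:15, 14:15-15:15, 16:00-17:15.
Nikolai ∩ Imani ∩ Kira ∩ Hiro: 07:15-09:15, 14:15-15:15, 16:00-17:15.
Nikolai ∩ Imani ∩ Kira ∩ Hiro ∩ Diego: 07:15-09:15, 14:15-15:15, 16:00-17:15.
Nikolai ∩ Imani ∩ Kira ∩ Hiro ∩ Diego ∩ Leo: 07:15-09:15, 14:15-15:15, 16:00-17:15.
Summing the common windows: 120 + 60 + 75 = 255 minutes.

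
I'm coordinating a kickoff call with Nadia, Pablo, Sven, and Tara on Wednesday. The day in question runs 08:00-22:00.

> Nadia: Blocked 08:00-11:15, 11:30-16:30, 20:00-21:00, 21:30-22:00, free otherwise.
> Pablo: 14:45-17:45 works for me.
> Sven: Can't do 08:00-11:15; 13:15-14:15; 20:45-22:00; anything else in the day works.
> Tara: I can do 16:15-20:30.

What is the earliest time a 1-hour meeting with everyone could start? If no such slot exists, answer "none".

Nadia free: 11:15-11:30, 16:30-20:00, 21:00-21:30 (invert busy blocks within the working day).
Pablo free: 14:45-17:45.
Sven free: 11:15-13:15, 14:15-20:45 (invert busy blocks within the working day).
Tara free: 16:15-20:30.
Nadia ∩ Pablo: 16:30-17:45.
Nadia ∩ Pablo ∩ Sven: 16:30-17:45.
Nadia ∩ Pablo ∩ Sven ∩ Tara: 16:30-17:45.
The first common window of at least 60 minutes is 16:30-17:45, so the earliest start is 16:30.

16:30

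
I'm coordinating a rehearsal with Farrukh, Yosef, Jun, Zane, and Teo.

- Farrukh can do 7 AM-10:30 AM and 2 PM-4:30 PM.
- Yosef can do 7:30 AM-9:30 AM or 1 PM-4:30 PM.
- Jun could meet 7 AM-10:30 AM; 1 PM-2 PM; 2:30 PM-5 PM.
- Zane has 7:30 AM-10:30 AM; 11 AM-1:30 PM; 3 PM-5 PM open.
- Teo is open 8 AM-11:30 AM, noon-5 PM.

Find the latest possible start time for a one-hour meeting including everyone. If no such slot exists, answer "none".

15:30

Farrukh ∩ Yosef: 07:30-09:30, 14:00-16:30.
Farrukh ∩ Yosef ∩ Jun: 07:30-09:30, 14:30-16:30.
Farrukh ∩ Yosef ∩ Jun ∩ Zane: 07:30-09:30, 15:00-16:30.
Farrukh ∩ Yosef ∩ Jun ∩ Zane ∩ Teo: 08:00-09:30, 15:00-16:30.
The last common window of at least 60 minutes is 15:00-16:30; a 60-minute meeting can start as late as 15:30 and still end by 16:30.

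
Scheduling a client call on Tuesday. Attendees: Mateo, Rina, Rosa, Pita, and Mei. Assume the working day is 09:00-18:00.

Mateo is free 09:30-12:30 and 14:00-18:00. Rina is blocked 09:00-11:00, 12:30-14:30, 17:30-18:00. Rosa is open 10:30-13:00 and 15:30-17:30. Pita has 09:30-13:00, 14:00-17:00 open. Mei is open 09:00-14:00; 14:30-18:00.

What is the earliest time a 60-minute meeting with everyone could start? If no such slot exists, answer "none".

Mateo free: 09:30-12:30, 14:00-18:00.
Rina free: 11:00-12:30, 14:30-17:30 (invert busy blocks within the working day).
Rosa free: 10:30-13:00, 15:30-17:30.
Pita free: 09:30-13:00, 14:00-17:00.
Mei free: 09:00-14:00, 14:30-18:00.
Mateo ∩ Rina: 11:00-12:30, 14:30-17:30.
Mateo ∩ Rina ∩ Rosa: 11:00-12:30, 15:30-17:30.
Mateo ∩ Rina ∩ Rosa ∩ Pita: 11:00-12:30, 15:30-17:00.
Mateo ∩ Rina ∩ Rosa ∩ Pita ∩ Mei: 11:00-12:30, 15:30-17:00.
Those are the intersection windows.
The first common window of at least 60 minutes is 11:00-12:30, so the earliest start is 11:00.

11:00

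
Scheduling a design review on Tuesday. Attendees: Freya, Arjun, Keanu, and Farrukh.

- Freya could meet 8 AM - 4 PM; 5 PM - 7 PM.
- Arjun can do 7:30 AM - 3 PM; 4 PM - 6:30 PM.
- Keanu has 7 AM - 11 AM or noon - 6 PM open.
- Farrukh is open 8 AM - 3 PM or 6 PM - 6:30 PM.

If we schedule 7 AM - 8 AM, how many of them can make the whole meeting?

Keanu can make the full 07:00-08:00 slot — that's 1.

1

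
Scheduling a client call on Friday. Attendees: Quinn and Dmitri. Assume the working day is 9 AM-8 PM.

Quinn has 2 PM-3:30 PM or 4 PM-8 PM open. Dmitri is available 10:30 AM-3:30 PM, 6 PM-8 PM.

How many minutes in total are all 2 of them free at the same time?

210

Quinn ∩ Dmitri: 14:00-15:30, 18:00-20:00.
So the common availability across everyone is 14:00-15:30, 18:00-20:00.
Summing the common windows: 90 + 120 = 210 minutes.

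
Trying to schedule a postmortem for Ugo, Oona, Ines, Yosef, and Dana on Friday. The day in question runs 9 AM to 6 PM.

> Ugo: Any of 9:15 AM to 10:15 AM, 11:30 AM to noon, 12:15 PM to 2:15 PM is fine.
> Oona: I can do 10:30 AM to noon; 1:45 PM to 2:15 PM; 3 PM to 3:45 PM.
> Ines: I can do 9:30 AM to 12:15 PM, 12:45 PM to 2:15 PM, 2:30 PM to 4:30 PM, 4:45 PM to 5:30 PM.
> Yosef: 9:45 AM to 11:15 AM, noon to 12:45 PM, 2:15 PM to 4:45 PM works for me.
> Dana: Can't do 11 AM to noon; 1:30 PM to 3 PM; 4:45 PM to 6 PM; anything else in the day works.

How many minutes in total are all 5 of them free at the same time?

Ugo free: 09:15-10:15, 11:30-12:00, 12:15-14:15.
Oona free: 10:30-12:00, 13:45-14:15, 15:00-15:45.
Ines free: 09:30-12:15, 12:45-14:15, 14:30-16:30, 16:45-17:30.
Yosef free: 09:45-11:15, 12:00-12:45, 14:15-16:45.
Dana free: 09:00-11:00, 12:00-13:30, 15:00-16:45 (invert busy blocks within the working day).
Ugo ∩ Oona: 11:30-12:00, 13:45-14:15.
Ugo ∩ Oona ∩ Ines: 11:30-12:00, 13:45-14:15.
Ugo ∩ Oona ∩ Ines ∩ Yosef: ∅.
Ugo ∩ Oona ∩ Ines ∩ Yosef ∩ Dana: ∅.
There is no time when everyone is free.
There is no common window, so the total is 0 minutes.

0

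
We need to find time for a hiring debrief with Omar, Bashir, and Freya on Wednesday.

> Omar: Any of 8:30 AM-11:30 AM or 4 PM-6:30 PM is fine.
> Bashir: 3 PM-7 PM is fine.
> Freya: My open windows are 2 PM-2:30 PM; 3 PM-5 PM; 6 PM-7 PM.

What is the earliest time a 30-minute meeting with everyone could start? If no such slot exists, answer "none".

16:00

Omar ∩ Bashir: 16:00-18:30.
Omar ∩ Bashir ∩ Freya: 16:00-17:00, 18:00-18:30.
Those are the intersection windows.
The first common window of at least 30 minutes is 16:00-17:00, so the earliest start is 16:00.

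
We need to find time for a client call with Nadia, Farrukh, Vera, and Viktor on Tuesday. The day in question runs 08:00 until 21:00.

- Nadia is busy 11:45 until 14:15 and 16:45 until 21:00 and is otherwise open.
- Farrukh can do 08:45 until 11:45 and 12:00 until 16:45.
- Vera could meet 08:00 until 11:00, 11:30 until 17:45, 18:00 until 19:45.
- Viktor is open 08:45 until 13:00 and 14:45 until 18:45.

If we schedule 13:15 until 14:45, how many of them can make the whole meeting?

2

Nadia free: 08:00-11:45, 14:15-16:45 (invert busy blocks within the working day).
Farrukh free: 08:45-11:45, 12:00-16:45.
Vera free: 08:00-11:00, 11:30-17:45, 18:00-19:45.
Viktor free: 08:45-13:00, 14:45-18:45.
Farrukh and Vera can make the full 13:15-14:45 slot — that's 2.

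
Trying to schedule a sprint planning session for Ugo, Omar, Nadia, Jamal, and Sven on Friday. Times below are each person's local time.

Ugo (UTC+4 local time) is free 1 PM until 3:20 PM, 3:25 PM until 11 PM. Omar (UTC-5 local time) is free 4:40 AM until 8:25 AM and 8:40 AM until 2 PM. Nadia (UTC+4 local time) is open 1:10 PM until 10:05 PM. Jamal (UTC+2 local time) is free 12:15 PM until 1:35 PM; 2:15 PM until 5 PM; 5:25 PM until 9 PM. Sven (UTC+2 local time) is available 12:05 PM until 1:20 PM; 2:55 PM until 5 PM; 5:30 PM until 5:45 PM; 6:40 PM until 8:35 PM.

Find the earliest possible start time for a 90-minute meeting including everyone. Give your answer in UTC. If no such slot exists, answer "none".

Ugo in UTC: 09:00-11:20, 11:25-19:00 (subtract 4h to convert from UTC+4).
Omar in UTC: 09:40-13:25, 13:40-19:00 (add 5h to convert from UTC-5).
Nadia in UTC: 09:10-18:05 (subtract 4h to convert from UTC+4).
Jamal in UTC: 10:15-11:35, 12:15-15:00, 15:25-19:00 (subtract 2h to convert from UTC+2).
Sven in UTC: 10:05-11:20, 12:55-15:00, 15:30-15:45, 16:40-18:35 (subtract 2h to convert from UTC+2).
Ugo ∩ Omar: 09:40-11:20, 11:25-13:25, 13:40-19:00.
Ugo ∩ Omar ∩ Nadia: 09:40-11:20, 11:25-13:25, 13:40-18:05.
Ugo ∩ Omar ∩ Nadia ∩ Jamal: 10:15-11:20, 11:25-11:35, 12:15-13:25, 13:40-15:00, 15:25-18:05.
Ugo ∩ Omar ∩ Nadia ∩ Jamal ∩ Sven: 10:15-11:20, 12:55-13:25, 13:40-15:00, 15:30-15:45, 16:40-18:05.
No common window is at least 90 minutes long.

none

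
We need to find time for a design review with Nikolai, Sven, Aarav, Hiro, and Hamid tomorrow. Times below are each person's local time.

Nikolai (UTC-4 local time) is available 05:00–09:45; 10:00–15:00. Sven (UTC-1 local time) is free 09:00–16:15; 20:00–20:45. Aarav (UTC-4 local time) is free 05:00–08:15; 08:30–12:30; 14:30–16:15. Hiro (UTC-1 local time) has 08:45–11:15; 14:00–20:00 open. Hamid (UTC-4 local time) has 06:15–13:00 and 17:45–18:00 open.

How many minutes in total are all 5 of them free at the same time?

210

Nikolai in UTC: 09:00-13:45, 14:00-19:00 (add 4h to convert from UTC-4).
Sven in UTC: 10:00-17:15, 21:00-21:45 (add 1h to convert from UTC-1).
Aarav in UTC: 09:00-12:15, 12:30-16:30, 18:30-20:15 (add 4h to convert from UTC-4).
Hiro in UTC: 09:45-12:15, 15:00-21:00 (add 1h to convert from UTC-1).
Hamid in UTC: 10:15-17:00, 21:45-22:00 (add 4h to convert from UTC-4).
Nikolai ∩ Sven: 10:00-13:45, 14:00-17:15.
Nikolai ∩ Sven ∩ Aarav: 10:00-12:15, 12:30-13:45, 14:00-16:30.
Nikolai ∩ Sven ∩ Aarav ∩ Hiro: 10:00-12:15, 15:00-16:30.
Nikolai ∩ Sven ∩ Aarav ∩ Hiro ∩ Hamid: 10:15-12:15, 15:00-16:30.
Summing the common windows: 120 + 90 = 210 minutes.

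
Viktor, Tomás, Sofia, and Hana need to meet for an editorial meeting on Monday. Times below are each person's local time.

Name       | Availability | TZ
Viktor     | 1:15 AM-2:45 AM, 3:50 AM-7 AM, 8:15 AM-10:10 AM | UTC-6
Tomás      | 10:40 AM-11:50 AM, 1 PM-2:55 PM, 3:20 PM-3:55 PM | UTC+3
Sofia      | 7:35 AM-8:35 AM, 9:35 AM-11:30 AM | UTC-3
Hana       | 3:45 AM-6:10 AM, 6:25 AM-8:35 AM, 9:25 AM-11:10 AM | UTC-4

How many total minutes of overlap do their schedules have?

60

Viktor in UTC: 07:15-08:45, 09:50-13:00, 14:15-16:10 (add 6h to convert from UTC-6).
Tomás in UTC: 07:40-08:50, 10:00-11:55, 12:20-12:55 (subtract 3h to convert from UTC+3).
Sofia in UTC: 10:35-11:35, 12:35-14:30 (add 3h to convert from UTC-3).
Hana in UTC: 07:45-10:10, 10:25-12:35, 13:25-15:10 (add 4h to convert from UTC-4).
Viktor ∩ Tomás: 07:40-08:45, 10:00-11:55, 12:20-12:55.
Viktor ∩ Tomás ∩ Sofia: 10:35-11:35, 12:35-12:55.
Viktor ∩ Tomás ∩ Sofia ∩ Hana: 10:35-11:35.
That's a single block of 60 minutes.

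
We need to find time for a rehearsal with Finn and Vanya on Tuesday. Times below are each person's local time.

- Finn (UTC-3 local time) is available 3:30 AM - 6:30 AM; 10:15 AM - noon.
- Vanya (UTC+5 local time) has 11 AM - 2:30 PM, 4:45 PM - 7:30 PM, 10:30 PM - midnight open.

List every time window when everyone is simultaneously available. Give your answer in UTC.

Finn in UTC: 06:30-09:30, 13:15-15:00 (add 3h to convert from UTC-3).
Vanya in UTC: 06:00-09:30, 11:45-14:30, 17:30-19:00 (subtract 5h to convert from UTC+5).
Finn ∩ Vanya: 06:30-09:30, 13:15-14:30.
Those are the intersection windows.

06:30-09:30, 13:15-14:30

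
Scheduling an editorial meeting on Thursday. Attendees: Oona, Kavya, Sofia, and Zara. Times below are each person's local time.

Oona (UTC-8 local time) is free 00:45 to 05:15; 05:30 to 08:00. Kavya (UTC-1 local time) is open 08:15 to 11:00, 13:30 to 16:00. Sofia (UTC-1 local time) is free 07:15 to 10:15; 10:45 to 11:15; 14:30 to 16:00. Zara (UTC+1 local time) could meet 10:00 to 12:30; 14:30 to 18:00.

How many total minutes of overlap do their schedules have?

Oona in UTC: 08:45-13:15, 13:30-16:00 (add 8h to convert from UTC-8).
Kavya in UTC: 09:15-12:00, 14:30-17:00 (add 1h to convert from UTC-1).
Sofia in UTC: 08:15-11:15, 11:45-12:15, 15:30-17:00 (add 1h to convert from UTC-1).
Zara in UTC: 09:00-11:30, 13:30-17:00 (subtract 1h to convert from UTC+1).
Oona ∩ Kavya: 09:15-12:00, 14:30-16:00.
Oona ∩ Kavya ∩ Sofia: 09:15-11:15, 11:45-12:00, 15:30-16:00.
Oona ∩ Kavya ∩ Sofia ∩ Zara: 09:15-11:15, 15:30-16:00.
Summing the common windows: 120 + 30 = 150 minutes.

150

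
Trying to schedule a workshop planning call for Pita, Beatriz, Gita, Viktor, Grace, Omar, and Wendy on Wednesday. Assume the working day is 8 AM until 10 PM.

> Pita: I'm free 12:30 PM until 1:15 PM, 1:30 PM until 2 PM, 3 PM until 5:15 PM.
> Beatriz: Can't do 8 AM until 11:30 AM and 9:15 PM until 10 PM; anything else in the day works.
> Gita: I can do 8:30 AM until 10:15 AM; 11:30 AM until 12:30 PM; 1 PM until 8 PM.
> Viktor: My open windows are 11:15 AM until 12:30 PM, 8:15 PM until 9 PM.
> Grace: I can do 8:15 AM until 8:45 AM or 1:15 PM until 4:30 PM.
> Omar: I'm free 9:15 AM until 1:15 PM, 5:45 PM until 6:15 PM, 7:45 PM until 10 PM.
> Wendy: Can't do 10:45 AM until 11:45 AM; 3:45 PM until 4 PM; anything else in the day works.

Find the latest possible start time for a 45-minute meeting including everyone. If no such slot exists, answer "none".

none

Pita free: 12:30-13:15, 13:30-14:00, 15:00-17:15.
Beatriz free: 11:30-21:15 (invert busy blocks within the working day).
Gita free: 08:30-10:15, 11:30-12:30, 13:00-20:00.
Viktor free: 11:15-12:30, 20:15-21:00.
Grace free: 08:15-08:45, 13:15-16:30.
Omar free: 09:15-13:15, 17:45-18:15, 19:45-22:00.
Wendy free: 08:00-10:45, 11:45-15:45, 16:00-22:00 (invert busy blocks within the working day).
Pita ∩ Beatriz: 12:30-13:15, 13:30-14:00, 15:00-17:15.
Pita ∩ Beatriz ∩ Gita: 13:00-13:15, 13:30-14:00, 15:00-17:15.
Pita ∩ Beatriz ∩ Gita ∩ Viktor: ∅.
Pita ∩ Beatriz ∩ Gita ∩ Viktor ∩ Grace: ∅.
Pita ∩ Beatriz ∩ Gita ∩ Viktor ∩ Grace ∩ Omar: ∅.
Pita ∩ Beatriz ∩ Gita ∩ Viktor ∩ Grace ∩ Omar ∩ Wendy: ∅.
There is no time when everyone is free.
No common window is at least 45 minutes long.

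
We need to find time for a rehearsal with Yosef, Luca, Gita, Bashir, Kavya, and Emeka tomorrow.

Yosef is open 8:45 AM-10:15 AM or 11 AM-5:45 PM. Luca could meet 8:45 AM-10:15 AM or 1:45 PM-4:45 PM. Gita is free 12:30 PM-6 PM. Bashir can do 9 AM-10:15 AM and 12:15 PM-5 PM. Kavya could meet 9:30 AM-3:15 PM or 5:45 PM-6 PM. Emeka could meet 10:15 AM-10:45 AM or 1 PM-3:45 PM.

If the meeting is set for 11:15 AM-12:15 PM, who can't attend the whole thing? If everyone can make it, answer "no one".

Yosef: free for 11:15-12:15. Luca: not fully free for 11:15-12:15. Gita: not fully free for 11:15-12:15. Bashir: not fully free for 11:15-12:15. Kavya: free for 11:15-12:15. Emeka: not fully free for 11:15-12:15.

Bashir, Emeka, Gita, Luca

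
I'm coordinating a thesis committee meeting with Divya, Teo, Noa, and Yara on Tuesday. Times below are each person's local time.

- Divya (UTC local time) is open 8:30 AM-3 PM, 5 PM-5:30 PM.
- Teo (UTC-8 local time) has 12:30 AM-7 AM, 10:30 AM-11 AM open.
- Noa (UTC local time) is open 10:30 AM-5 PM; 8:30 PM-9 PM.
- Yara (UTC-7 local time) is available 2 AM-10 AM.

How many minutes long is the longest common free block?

270

Divya in UTC: 08:30-15:00, 17:00-17:30.
Teo in UTC: 08:30-15:00, 18:30-19:00 (add 8h to convert from UTC-8).
Noa in UTC: 10:30-17:00, 20:30-21:00.
Yara in UTC: 09:00-17:00 (add 7h to convert from UTC-7).
Divya ∩ Teo: 08:30-15:00.
Divya ∩ Teo ∩ Noa: 10:30-15:00.
Divya ∩ Teo ∩ Noa ∩ Yara: 10:30-15:00.
So the common availability across everyone is 10:30-15:00.
The longest is 10:30-15:00 at 270 minutes.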